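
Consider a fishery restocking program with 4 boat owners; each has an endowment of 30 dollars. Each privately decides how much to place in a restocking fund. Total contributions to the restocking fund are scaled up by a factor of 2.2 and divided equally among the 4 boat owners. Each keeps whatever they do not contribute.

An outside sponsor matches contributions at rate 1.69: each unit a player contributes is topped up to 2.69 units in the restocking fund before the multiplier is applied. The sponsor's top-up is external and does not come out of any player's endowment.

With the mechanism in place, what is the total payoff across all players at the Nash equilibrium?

Under the mechanism each unit contributed yields 2.2 × 2.69 / 4 = 1.4795 back to its contributor per unit of net cost, which exceeds 1, making full contribution the dominant choice for everyone.
At the Nash equilibrium everyone contributes 30. Group total payoff = 2.2 × 2.69 × 120 = 710.16.

710.16 dollars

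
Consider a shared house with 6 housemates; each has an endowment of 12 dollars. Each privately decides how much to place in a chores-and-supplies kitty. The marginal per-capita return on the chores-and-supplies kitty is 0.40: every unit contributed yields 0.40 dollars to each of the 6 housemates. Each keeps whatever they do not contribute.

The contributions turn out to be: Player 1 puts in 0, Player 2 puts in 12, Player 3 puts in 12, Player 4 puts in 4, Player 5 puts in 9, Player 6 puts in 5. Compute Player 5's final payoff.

19.80 dollars

Total contributed: 0 + 12 + 12 + 4 + 9 + 5 = 42.
Each receives 0.40 × 42 = 16.80 from the chores-and-supplies kitty.
Player 5 keeps 12 − 9 = 3, so Player 5's payoff is 3 + 16.80 = 19.80.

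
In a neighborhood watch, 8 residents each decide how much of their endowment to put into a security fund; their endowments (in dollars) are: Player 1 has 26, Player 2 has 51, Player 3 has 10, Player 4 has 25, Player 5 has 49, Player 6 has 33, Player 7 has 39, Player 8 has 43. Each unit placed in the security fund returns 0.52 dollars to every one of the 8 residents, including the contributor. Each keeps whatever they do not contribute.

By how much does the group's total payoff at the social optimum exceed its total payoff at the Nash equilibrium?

872.16 dollars

The private return per contributed unit is 0.52 < 1 for everyone, so the Nash equilibrium is zero contribution and the group total is Σ E_j = 26 + 51 + 10 + 25 + 49 + 33 + 39 + 43 = 276.
Each contributed unit returns 4.160 to the group, so the social optimum is full contribution by everyone: group total = 4.160 × 276 = 1148.16.
Efficiency loss = (4.160 − 1) × 276 = 872.16.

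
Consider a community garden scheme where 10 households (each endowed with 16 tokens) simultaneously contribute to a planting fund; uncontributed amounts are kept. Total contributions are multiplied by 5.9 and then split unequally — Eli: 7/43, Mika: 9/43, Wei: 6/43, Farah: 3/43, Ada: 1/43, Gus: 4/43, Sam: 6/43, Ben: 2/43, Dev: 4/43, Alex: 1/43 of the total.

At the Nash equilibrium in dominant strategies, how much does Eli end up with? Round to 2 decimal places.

For player j, contributing a unit is worthwhile iff 5.9 × (j's share) ≥ 1, i.e. iff j's share is at least 0.1695.
Mika alone (share 9/43) is above the threshold, contributing 16; the remaining 9 contribute 0. Total contributed: 16.
Eli keeps 16 and receives 5.9 × 16 × 7/43 = 15.37 from the planting fund, for a payoff of 31.37.

31.37 tokens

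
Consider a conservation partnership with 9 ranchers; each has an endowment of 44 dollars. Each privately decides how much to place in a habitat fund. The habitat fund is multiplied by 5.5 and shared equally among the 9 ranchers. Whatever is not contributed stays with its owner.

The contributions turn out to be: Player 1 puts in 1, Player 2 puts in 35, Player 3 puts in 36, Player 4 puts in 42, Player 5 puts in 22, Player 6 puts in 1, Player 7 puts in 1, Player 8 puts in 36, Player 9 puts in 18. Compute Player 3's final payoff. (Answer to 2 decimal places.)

Total contributed: 1 + 35 + 36 + 42 + 22 + 1 + 1 + 36 + 18 = 192.
Each receives 5.5 × 192 / 9 = 117.33 from the habitat fund.
Player 3 keeps 44 − 36 = 8, so Player 3's payoff is 8 + 117.33 = 125.33.

125.33 dollars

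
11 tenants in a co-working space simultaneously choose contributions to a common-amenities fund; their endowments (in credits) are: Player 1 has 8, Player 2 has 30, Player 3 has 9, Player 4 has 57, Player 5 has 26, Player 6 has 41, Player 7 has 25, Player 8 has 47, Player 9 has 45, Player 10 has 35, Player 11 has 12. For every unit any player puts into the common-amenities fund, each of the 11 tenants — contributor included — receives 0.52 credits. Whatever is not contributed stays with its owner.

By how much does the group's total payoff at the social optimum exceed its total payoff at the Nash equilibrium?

1581.20 credits

The private return per contributed unit is 0.52 < 1 for everyone, so the Nash equilibrium is zero contribution and the group total is Σ E_j = 8 + 30 + 9 + 57 + 26 + 41 + 25 + 47 + 45 + 35 + 12 = 335.
Each contributed unit returns 5.720 to the group, so the social optimum is full contribution by everyone: group total = 5.720 × 335 = 1916.20.
Efficiency loss = (5.720 − 1) × 335 = 1581.20.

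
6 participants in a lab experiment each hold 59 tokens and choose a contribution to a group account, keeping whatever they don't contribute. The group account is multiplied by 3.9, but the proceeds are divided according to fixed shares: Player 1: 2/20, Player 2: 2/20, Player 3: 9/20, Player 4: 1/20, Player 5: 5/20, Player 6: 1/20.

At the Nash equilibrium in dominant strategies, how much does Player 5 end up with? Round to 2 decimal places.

116.53 tokens

Player j's private return per contributed unit is 3.9 × (j's share). Contributing is weakly dominant for j when that share is at least 1/3.9 = 0.2564, and contributing 0 is dominant otherwise.
Player 3 alone (share 9/20) is above the threshold, contributing 59; the remaining 5 contribute 0. Total contributed: 59.
Player 5 keeps 59 and receives 3.9 × 59 × 5/20 = 57.53 from the group account, for a payoff of 116.53.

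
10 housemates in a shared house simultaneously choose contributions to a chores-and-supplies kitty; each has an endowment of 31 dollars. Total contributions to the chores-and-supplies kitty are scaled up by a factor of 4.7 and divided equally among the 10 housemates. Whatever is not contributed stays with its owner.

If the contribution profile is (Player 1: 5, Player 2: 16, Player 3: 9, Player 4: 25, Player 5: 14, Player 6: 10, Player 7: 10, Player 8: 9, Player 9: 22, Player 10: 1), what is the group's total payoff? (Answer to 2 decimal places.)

757.70 dollars

Total contributed: 5 + 16 + 9 + 25 + 14 + 10 + 10 + 9 + 22 + 1 = 121; total kept: 10 × 31 − 121 = 189.
The chores-and-supplies kitty pays out 4.7 × 121 = 568.70 in aggregate.
Group total = 189 + 568.70 = 757.70.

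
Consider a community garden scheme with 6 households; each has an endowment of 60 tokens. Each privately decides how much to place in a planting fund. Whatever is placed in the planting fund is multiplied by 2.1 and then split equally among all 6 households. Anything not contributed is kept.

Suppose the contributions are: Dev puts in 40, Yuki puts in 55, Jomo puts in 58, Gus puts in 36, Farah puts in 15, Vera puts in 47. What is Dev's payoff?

107.85 tokens

Total contributed: 40 + 55 + 58 + 36 + 15 + 47 = 251.
Each receives 2.1 × 251 / 6 = 87.85 from the planting fund.
Dev keeps 60 − 40 = 20, so Dev's payoff is 20 + 87.85 = 107.85.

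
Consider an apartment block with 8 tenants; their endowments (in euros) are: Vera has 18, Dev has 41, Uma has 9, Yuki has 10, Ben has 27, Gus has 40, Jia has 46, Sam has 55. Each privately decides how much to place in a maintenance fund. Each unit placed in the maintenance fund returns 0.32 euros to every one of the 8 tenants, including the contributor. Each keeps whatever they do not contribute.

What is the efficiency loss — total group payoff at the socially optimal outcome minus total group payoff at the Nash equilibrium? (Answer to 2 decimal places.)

383.76 euros

The private return per contributed unit is 0.32 < 1 for everyone, so the Nash equilibrium is zero contribution and the group total is Σ E_j = 18 + 41 + 9 + 10 + 27 + 40 + 46 + 55 = 246.
Each contributed unit returns 2.560 to the group, so the social optimum is full contribution by everyone: group total = 2.560 × 246 = 629.76.
Efficiency loss = (2.560 − 1) × 246 = 383.76.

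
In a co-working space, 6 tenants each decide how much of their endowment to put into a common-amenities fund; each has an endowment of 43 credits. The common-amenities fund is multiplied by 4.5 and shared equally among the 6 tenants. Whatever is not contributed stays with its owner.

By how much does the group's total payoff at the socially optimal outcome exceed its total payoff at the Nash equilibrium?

903.00 credits

Each contributed unit returns 4.5/6 = 0.7500 to its contributor — below 1 — so contributing 0 is dominant for every player. At the Nash equilibrium everyone keeps their 43, and the group total is 6 × 43 = 258.
Each contributed unit returns 4.500 to the group as a whole (0.7500 to each of 6 players), which exceeds 1, so the social optimum is full contribution: group total = 4.500 × 258 = 1161.00.
Efficiency loss = 1161.00 − 258 = 903.00.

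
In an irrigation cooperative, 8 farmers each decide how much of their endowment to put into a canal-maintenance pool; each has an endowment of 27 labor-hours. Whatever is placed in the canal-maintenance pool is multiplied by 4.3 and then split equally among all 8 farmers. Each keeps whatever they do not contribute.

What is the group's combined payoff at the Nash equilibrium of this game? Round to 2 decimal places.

216.00 labor-hours

Each contributed unit returns 4.3/8 = 0.5375 to its contributor — below 1 — so contributing 0 is dominant for every player. At the Nash equilibrium everyone keeps their 27, and the group total is 8 × 27 = 216.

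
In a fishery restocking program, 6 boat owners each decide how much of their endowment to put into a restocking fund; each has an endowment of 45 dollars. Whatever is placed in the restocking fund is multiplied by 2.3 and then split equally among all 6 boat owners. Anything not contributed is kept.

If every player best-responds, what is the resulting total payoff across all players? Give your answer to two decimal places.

Each contributed unit returns 2.3/6 = 0.3833 to its contributor — below 1 — so contributing 0 is dominant for every player. At the Nash equilibrium everyone keeps their 45, and the group total is 6 × 45 = 270.

270.00 dollars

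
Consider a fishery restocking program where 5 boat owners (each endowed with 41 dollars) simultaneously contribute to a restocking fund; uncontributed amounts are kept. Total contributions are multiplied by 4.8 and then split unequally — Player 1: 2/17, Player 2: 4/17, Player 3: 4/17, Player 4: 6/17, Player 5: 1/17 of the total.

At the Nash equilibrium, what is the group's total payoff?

A player with share s gets back 4.8·s per unit contributed, so full contribution is dominant for anyone with s > 1/4.8 = 0.2083 and zero contribution is dominant for anyone below.
Player 2, Player 3 and Player 4 clear that bar, contributing 41 each; the remaining 2 contribute 0. Total contributed: 123.
The restocking fund pays out 4.8 × 123 = 590.40 in total (split across the unequal shares, but the aggregate is all that matters for the group sum).
The 2 free-riders keep 41 each, adding 82. Group total = 82 + 590.40 = 672.40.

672.40 dollars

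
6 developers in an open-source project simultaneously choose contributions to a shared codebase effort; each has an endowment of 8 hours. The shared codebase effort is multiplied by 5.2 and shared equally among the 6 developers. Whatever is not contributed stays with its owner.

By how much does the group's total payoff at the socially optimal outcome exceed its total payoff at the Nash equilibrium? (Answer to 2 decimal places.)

Each contributed unit returns 5.2/6 = 0.8667 to its contributor — below 1 — so contributing 0 is dominant for every player. At the Nash equilibrium everyone keeps their 8, and the group total is 6 × 8 = 48.
Each contributed unit returns 5.200 to the group as a whole (0.8667 to each of 6 players), which exceeds 1, so the social optimum is full contribution: group total = 5.200 × 48 = 249.60.
Efficiency loss = 249.60 − 48 = 201.60.

201.60 hours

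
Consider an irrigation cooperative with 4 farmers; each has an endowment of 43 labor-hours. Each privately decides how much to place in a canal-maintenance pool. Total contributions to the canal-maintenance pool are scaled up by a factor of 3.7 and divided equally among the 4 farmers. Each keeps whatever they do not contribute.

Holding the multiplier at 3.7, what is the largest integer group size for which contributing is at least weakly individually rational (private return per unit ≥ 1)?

Private return per unit is 3.7/(group size), which is ≥ 1 whenever the group size is ≤ 3.7.
The largest such integer is 3.

3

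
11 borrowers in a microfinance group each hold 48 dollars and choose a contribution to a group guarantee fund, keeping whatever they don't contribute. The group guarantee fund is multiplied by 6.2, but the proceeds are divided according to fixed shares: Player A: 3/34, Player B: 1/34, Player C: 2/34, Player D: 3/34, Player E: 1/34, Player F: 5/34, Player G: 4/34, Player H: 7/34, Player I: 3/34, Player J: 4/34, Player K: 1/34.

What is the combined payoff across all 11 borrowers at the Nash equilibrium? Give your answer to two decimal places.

777.60 dollars

A player with share s gets back 6.2·s per unit contributed, so full contribution is dominant for anyone with s > 1/6.2 = 0.1613 and zero contribution is dominant for anyone below.
The only share above 0.1613 is Player H's 7/34, contributing 48; the remaining 10 contribute 0. Total contributed: 48.
The group guarantee fund pays out 6.2 × 48 = 297.60 in total (split across the unequal shares, but the aggregate is all that matters for the group sum).
The 10 free-riders keep 48 each, adding 480. Group total = 480 + 297.60 = 777.60.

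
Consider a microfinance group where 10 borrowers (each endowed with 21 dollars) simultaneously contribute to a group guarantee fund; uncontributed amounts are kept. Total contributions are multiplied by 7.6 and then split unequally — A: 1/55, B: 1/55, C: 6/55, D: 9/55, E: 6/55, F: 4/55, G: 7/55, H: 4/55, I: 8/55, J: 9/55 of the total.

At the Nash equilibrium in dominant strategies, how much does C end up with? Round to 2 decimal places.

A player with share s gets back 7.6·s per unit contributed, so full contribution is dominant for anyone with s > 1/7.6 = 0.1316 and zero contribution is dominant for anyone below.
D, I and J clear that bar, contributing 21 each; the remaining 7 contribute 0. Total contributed: 63.
C keeps 21 and receives 7.6 × 63 × 6/55 = 52.23 from the group guarantee fund, for a payoff of 73.23.

73.23 dollars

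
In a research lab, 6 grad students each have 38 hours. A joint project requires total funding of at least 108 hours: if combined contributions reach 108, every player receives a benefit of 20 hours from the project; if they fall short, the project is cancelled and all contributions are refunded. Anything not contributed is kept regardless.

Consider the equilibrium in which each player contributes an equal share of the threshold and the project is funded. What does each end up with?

40 hours

Equal share of the threshold: 108/6 = 18.
At this profile no one gains by cutting their contribution: any cut drops the total below 108, the project is cancelled, contributions are refunded, and the deviator ends with 38, which is less than 38 − 18 + 20 = 40. Contributing more than 18 just wastes the excess. So contributing exactly 18 is a best response.
Each player's payoff: 38 − 18 + 20 = 40.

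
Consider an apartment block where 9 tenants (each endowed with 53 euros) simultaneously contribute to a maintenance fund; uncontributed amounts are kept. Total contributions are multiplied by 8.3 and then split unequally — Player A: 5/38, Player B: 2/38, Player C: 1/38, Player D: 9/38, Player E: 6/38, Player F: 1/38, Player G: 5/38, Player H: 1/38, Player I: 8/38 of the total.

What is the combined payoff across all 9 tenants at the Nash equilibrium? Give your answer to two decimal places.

Each unit j contributes comes back to j as 8.3 × (j's share), so j prefers to contribute only if that share exceeds 1/8.3 = 0.1205; otherwise keeping the unit dominates.
Player A, Player D, Player E, Player G and Player I are above the threshold, contributing 53 each; the remaining 4 contribute 0. Total contributed: 265.
The maintenance fund pays out 8.3 × 265 = 2199.50 in total (split across the unequal shares, but the aggregate is all that matters for the group sum).
The 4 free-riders keep 53 each, adding 212. Group total = 212 + 2199.50 = 2411.50.

2411.50 euros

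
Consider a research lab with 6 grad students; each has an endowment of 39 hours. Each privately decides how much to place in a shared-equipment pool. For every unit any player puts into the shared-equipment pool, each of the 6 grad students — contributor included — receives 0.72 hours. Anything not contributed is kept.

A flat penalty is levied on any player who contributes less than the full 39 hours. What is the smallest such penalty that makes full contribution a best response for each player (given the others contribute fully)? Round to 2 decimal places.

10.92 hours

Given the others contribute fully, the best deviation is to contribute 0 (any partial contribution still incurs the fine and gives up units whose private return 0.72 is below 1).
Deviating from 39 to 0 saves 39 hours but forfeits the deviator's share of the drop in the shared-equipment pool: 0.72 × 39 = 28.08.
So the deviation gain is 39 − 28.08 = 10.92, and the fine must be at least 10.92 hours to wipe it out.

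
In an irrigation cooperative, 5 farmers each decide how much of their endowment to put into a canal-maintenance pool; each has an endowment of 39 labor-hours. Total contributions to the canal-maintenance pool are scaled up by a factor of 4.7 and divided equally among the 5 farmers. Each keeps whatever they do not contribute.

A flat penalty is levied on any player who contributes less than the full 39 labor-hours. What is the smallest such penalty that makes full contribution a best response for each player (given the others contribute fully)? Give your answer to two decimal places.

2.34 labor-hours

Given the others contribute fully, the best deviation is to contribute 0 (any partial contribution still incurs the fine and gives up units whose private return 0.9400 is below 1).
Deviating from 39 to 0 saves 39 labor-hours but forfeits the deviator's share of the drop in the canal-maintenance pool: 4.7/5 × 39 = 36.66.
So the deviation gain is 39 − 36.66 = 2.34, and the fine must be at least 2.34 labor-hours to wipe it out.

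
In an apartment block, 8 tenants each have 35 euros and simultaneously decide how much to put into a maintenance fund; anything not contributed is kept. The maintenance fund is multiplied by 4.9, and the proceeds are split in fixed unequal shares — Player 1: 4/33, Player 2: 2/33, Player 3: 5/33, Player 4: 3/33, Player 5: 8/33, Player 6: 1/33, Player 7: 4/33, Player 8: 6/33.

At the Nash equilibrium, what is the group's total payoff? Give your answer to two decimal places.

416.50 euros

Player j's private return per contributed unit is 4.9 × (j's share). Contributing is weakly dominant for j when that share is at least 1/4.9 = 0.2041, and contributing 0 is dominant otherwise.
Player 5 alone (share 8/33) is above the threshold, contributing 35; the remaining 7 contribute 0. Total contributed: 35.
The maintenance fund pays out 4.9 × 35 = 171.50 in total (split across the unequal shares, but the aggregate is all that matters for the group sum).
The 7 free-riders keep 35 each, adding 245. Group total = 245 + 171.50 = 416.50.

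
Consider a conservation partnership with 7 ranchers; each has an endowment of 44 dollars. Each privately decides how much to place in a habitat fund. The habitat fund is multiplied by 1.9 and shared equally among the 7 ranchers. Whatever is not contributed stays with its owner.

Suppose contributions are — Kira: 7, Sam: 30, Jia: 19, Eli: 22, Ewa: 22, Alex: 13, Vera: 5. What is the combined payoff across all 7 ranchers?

Total contributed: 7 + 30 + 19 + 22 + 22 + 13 + 5 = 118; total kept: 7 × 44 − 118 = 190.
The habitat fund pays out 1.9 × 118 = 224.20 in aggregate.
Group total = 190 + 224.20 = 414.20.

414.20 dollars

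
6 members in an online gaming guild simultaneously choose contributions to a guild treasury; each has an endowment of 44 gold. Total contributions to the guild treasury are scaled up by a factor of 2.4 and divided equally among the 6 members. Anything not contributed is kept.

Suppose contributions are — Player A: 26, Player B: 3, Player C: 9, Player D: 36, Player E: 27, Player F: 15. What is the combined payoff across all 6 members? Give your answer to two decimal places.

Total contributed: 26 + 3 + 9 + 36 + 27 + 15 = 116; total kept: 6 × 44 − 116 = 148.
The guild treasury pays out 2.4 × 116 = 278.40 in aggregate.
Group total = 148 + 278.40 = 426.40.

426.40 gold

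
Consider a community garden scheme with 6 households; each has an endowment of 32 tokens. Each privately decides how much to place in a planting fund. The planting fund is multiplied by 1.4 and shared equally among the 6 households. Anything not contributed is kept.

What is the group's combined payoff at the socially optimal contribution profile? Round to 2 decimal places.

Each contributed unit returns 1.400 to the group as a whole (0.2333 to each of 6 players), which exceeds 1, so the social optimum is full contribution: group total = 1.400 × 192 = 268.80.

268.80 tokens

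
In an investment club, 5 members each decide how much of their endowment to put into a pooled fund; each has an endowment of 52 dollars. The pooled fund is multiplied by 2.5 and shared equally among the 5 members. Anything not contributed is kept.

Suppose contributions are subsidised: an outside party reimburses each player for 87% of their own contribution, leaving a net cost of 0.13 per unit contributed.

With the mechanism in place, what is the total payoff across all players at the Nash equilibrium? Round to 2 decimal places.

With the mechanism, a contributed unit returns (2.5/5) / 0.13 = 3.8462 per unit of net cost to the contributor — now above 1 — so contributing fully is weakly dominant for every player.
At the Nash equilibrium everyone contributes 52. Group total payoff = 5 × (52 × 0.87 + 2.5 × 52) = 876.20.

876.20 dollars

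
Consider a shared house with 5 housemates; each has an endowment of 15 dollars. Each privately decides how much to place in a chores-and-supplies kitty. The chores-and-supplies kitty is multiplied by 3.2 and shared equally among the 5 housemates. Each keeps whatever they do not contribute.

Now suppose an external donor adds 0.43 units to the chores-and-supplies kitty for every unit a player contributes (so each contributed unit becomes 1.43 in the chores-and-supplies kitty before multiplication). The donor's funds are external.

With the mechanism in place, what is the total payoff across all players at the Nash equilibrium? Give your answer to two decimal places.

75.00 dollars

The effective private return is 3.2 × 1.43 / 5 = 0.9152, which is still under 1, so the mechanism doesn't change anyone's dominant strategy: zero contribution.
At the Nash equilibrium no one contributes; group total payoff = 5 × 15 = 75.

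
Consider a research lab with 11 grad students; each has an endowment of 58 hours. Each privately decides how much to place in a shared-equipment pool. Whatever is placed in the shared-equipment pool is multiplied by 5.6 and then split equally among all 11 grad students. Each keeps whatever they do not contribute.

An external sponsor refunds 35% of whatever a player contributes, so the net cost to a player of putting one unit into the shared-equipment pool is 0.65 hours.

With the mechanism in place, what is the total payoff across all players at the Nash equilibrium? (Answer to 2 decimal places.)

Even with the mechanism, each unit contributed returns only (5.6/11) / 0.65 = 0.7832 per unit of net cost, so contributing nothing is still dominant.
Everyone keeps their endowment and the group total is 11 × 58 = 638.

638.00 hours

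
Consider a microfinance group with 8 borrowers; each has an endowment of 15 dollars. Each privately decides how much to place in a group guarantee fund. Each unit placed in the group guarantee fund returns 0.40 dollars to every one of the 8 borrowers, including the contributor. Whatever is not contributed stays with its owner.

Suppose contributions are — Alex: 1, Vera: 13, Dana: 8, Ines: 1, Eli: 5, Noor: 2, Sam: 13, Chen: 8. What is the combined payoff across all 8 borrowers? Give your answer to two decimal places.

Total contributed: 1 + 13 + 8 + 1 + 5 + 2 + 13 + 8 = 51; total kept: 8 × 15 − 51 = 69.
The group guarantee fund pays out 0.40 × 8 × 51 = 163.20 in aggregate.
Group total = 69 + 163.20 = 232.20.

232.20 dollars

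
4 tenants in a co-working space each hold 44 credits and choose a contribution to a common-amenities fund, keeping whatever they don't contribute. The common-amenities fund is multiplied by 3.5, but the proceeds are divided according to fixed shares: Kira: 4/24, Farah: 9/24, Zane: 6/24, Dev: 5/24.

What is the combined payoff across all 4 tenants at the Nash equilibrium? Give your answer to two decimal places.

For player j, contributing a unit is worthwhile iff 3.5 × (j's share) ≥ 1, i.e. iff j's share is at least 0.2857.
Farah alone (share 9/24) is above the threshold, contributing 44; the remaining 3 contribute 0. Total contributed: 44.
The common-amenities fund pays out 3.5 × 44 = 154.00 in total (split across the unequal shares, but the aggregate is all that matters for the group sum).
The 3 free-riders keep 44 each, adding 132. Group total = 132 + 154.00 = 286.00.

286.00 credits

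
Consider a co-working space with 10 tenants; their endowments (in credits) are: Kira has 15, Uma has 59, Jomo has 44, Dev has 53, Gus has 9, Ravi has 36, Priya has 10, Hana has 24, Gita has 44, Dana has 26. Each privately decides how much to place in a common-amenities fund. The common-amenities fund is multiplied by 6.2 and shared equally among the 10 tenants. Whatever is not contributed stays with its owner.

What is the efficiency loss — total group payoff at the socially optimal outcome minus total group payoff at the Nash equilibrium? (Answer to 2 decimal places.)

1664.00 credits

The private return per contributed unit is 6.2/10 = 0.6200 < 1 for every player regardless of endowment, so the Nash equilibrium is zero contribution and the group total is Σ E_j = 15 + 59 + 44 + 53 + 9 + 36 + 10 + 24 + 44 + 26 = 320.
Each contributed unit returns 6.200 to the group, so the social optimum is full contribution by everyone: group total = 6.200 × 320 = 1984.00.
Efficiency loss = (6.200 − 1) × 320 = 1664.00.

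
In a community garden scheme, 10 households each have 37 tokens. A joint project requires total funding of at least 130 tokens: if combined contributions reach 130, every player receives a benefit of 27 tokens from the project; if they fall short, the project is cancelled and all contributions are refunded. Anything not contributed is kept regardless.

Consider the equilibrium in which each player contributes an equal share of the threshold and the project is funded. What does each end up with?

Equal share of the threshold: 130/10 = 13.
At this profile no one gains by cutting their contribution: any cut drops the total below 130, the project is cancelled, contributions are refunded, and the deviator ends with 37, which is less than 37 − 13 + 27 = 51. Contributing more than 13 just wastes the excess. So contributing exactly 13 is a best response.
Each player's payoff: 37 − 13 + 27 = 51.

51 tokens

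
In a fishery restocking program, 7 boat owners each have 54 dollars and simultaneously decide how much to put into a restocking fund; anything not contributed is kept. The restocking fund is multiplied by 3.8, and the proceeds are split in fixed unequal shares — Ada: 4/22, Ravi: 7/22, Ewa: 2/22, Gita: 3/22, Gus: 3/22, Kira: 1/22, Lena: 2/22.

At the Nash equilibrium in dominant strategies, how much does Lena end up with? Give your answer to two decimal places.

Each unit j contributes comes back to j as 3.8 × (j's share), so j prefers to contribute only if that share exceeds 1/3.8 = 0.2632; otherwise keeping the unit dominates.
The only share above 0.2632 is Ravi's 7/22, contributing 54; the remaining 6 contribute 0. Total contributed: 54.
Lena keeps 54 and receives 3.8 × 54 × 2/22 = 18.65 from the restocking fund, for a payoff of 72.65.

72.65 dollars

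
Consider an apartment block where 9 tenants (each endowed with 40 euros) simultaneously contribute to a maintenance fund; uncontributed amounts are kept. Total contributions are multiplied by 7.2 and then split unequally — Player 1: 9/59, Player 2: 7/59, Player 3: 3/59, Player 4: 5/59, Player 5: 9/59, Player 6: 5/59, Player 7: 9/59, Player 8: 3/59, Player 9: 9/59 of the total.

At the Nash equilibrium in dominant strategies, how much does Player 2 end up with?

Each unit j contributes comes back to j as 7.2 × (j's share), so j prefers to contribute only if that share exceeds 1/7.2 = 0.1389; otherwise keeping the unit dominates.
Player 1, Player 5, Player 7 and Player 9 clear that bar, contributing 40 each; the remaining 5 contribute 0. Total contributed: 160.
Player 2 keeps 40 and receives 7.2 × 160 × 7/59 = 136.68 from the maintenance fund, for a payoff of 176.68.

176.68 euros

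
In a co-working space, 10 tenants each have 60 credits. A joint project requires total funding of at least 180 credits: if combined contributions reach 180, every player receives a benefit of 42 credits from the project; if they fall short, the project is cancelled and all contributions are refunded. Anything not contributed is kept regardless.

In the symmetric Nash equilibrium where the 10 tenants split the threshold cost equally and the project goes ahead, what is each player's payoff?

84 credits

Equal share of the threshold: 180/10 = 18.
At this profile no one gains by cutting their contribution: any cut drops the total below 180, the project is cancelled, contributions are refunded, and the deviator ends with 60, which is less than 60 − 18 + 42 = 84. Contributing more than 18 just wastes the excess. So contributing exactly 18 is a best response.
Each player's payoff: 60 − 18 + 42 = 84.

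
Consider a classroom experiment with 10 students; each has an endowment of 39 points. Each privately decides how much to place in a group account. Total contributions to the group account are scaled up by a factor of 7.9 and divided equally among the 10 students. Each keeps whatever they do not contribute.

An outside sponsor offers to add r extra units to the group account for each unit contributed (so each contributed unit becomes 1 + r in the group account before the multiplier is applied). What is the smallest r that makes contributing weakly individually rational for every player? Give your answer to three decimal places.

0.266

With matching at rate r, one contributed unit becomes (1 + r) in the group account and returns 7.9 × (1 + r) / 10 to the contributor.
Setting this equal to 1: 1 + r = 10/7.9 = 1.2658.
So the minimum matching rate is r = 1.2658 − 1 = 0.266.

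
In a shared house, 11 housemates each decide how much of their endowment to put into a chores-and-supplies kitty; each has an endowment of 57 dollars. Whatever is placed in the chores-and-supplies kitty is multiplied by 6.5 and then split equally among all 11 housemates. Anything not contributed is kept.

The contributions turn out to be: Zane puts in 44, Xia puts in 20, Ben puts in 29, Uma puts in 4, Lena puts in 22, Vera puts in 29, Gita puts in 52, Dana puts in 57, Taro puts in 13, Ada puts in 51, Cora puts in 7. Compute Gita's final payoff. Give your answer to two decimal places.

Total contributed: 44 + 20 + 29 + 4 + 22 + 29 + 52 + 57 + 13 + 51 + 7 = 328.
Each receives 6.5 × 328 / 11 = 193.82 from the chores-and-supplies kitty.
Gita keeps 57 − 52 = 5, so Gita's payoff is 5 + 193.82 = 198.82.

198.82 dollars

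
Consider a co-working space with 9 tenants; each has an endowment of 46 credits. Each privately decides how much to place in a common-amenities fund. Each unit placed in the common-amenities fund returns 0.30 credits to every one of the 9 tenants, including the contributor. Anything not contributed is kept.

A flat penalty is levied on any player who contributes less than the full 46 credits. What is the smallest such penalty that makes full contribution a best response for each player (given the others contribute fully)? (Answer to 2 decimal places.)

32.20 credits

Given the others contribute fully, the best deviation is to contribute 0 (any partial contribution still incurs the fine and gives up units whose private return 0.30 is below 1).
Deviating from 46 to 0 saves 46 credits but forfeits the deviator's share of the drop in the common-amenities fund: 0.30 × 46 = 13.80.
So the deviation gain is 46 − 13.80 = 32.20, and the fine must be at least 32.20 credits to wipe it out.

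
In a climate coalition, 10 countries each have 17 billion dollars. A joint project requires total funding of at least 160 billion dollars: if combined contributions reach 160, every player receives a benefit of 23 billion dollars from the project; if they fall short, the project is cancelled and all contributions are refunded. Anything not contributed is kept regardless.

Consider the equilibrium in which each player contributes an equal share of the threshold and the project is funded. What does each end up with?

24 billion dollars

Equal share of the threshold: 160/10 = 16.
At this profile no one gains by cutting their contribution: any cut drops the total below 160, the project is cancelled, contributions are refunded, and the deviator ends with 17, which is less than 17 − 16 + 23 = 24. Contributing more than 16 just wastes the excess. So contributing exactly 16 is a best response.
Each player's payoff: 17 − 16 + 23 = 24.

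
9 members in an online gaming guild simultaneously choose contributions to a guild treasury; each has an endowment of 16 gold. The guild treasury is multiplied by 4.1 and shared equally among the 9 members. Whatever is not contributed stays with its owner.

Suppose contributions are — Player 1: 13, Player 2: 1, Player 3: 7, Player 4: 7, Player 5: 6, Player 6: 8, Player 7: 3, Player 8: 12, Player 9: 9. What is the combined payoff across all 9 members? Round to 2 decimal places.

348.60 gold

Total contributed: 13 + 1 + 7 + 7 + 6 + 8 + 3 + 12 + 9 = 66; total kept: 9 × 16 − 66 = 78.
The guild treasury pays out 4.1 × 66 = 270.60 in aggregate.
Group total = 78 + 270.60 = 348.60.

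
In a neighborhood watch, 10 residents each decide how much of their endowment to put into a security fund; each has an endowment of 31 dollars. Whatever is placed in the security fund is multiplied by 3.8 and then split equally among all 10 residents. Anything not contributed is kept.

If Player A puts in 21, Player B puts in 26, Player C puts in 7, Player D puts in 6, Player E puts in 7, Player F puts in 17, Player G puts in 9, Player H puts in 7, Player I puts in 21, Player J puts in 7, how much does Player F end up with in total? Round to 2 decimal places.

Total contributed: 21 + 26 + 7 + 6 + 7 + 17 + 9 + 7 + 21 + 7 = 128.
Each receives 3.8 × 128 / 10 = 48.64 from the security fund.
Player F keeps 31 − 17 = 14, so Player F's payoff is 14 + 48.64 = 62.64.

62.64 dollars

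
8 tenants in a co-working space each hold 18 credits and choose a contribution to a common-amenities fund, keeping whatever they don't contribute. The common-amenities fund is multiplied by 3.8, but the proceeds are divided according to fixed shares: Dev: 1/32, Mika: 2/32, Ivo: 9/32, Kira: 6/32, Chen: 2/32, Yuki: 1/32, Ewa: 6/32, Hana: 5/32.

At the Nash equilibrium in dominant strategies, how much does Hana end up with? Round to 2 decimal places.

28.69 credits

Each unit j contributes comes back to j as 3.8 × (j's share), so j prefers to contribute only if that share exceeds 1/3.8 = 0.2632; otherwise keeping the unit dominates.
The only share above 0.2632 is Ivo's 9/32, contributing 18; the remaining 7 contribute 0. Total contributed: 18.
Hana keeps 18 and receives 3.8 × 18 × 5/32 = 10.69 from the common-amenities fund, for a payoff of 28.69.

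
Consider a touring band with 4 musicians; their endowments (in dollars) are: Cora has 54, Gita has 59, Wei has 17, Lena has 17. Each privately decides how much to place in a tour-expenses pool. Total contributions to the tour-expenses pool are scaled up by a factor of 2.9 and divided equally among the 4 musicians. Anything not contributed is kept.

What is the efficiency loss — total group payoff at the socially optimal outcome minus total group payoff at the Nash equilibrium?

The private return per contributed unit is 2.9/4 = 0.7250 < 1 for every player regardless of endowment, so the Nash equilibrium is zero contribution and the group total is Σ E_j = 54 + 59 + 17 + 17 = 147.
Each contributed unit returns 2.900 to the group, so the social optimum is full contribution by everyone: group total = 2.900 × 147 = 426.30.
Efficiency loss = (2.900 − 1) × 147 = 279.30.

279.30 dollars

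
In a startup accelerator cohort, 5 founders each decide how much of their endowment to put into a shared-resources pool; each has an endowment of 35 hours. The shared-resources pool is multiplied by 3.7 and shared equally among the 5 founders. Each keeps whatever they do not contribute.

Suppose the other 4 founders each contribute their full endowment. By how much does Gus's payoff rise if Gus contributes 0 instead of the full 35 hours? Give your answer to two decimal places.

9.10 hours

Switching from a contribution of 35 to 0 lets Gus keep an extra 35 hours, but lowers the shared-resources pool by 35, which costs Gus their own share of that drop: 3.7/5 × 35 = 25.90.
Net gain = 35 − 25.90 = 9.10. The private return per contributed unit (0.7400) is below 1, so free-riding is indeed the best response regardless of what the others do.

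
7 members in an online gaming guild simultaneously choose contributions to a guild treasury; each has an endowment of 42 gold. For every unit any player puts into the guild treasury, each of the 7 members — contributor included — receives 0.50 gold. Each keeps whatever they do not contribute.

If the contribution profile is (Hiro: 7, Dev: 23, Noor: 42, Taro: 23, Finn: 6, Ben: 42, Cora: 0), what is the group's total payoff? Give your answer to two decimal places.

651.50 gold

Total contributed: 7 + 23 + 42 + 23 + 6 + 42 + 0 = 143; total kept: 7 × 42 − 143 = 151.
The guild treasury pays out 0.50 × 7 × 143 = 500.50 in aggregate.
Group total = 151 + 500.50 = 651.50.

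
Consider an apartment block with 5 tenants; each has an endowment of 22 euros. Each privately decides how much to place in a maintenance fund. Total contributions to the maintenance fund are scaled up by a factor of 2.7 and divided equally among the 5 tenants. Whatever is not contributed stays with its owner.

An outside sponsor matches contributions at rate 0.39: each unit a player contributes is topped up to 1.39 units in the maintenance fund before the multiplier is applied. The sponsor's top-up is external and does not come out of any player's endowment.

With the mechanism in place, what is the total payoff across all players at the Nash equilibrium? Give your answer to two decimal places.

Even with the mechanism, each unit contributed returns only 2.7 × 1.39 / 5 = 0.7506 per unit of net cost, so contributing nothing is still dominant.
Everyone keeps their endowment and the group total is 5 × 22 = 110.

110.00 euros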